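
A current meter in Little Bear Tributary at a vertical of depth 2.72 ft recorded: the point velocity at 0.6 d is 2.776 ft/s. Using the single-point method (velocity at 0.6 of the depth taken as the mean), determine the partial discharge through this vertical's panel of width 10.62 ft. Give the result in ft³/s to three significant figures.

80.2 ft³/s

v̄ = v₀.₆ = 2.776 ft/s
q = v̄ × d × w = 2.776 × 2.72 × 10.62 = 80.19 ft³/s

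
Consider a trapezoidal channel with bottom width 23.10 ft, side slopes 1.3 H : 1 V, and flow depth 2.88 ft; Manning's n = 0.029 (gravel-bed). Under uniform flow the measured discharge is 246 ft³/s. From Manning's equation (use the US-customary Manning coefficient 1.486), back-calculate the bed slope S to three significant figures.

A = (b + z·y)·y = (23.10 + 1.3×2.88)×2.88 = 77.31 ft²
P = b + 2y√(1+z²) = 23.10 + 2×2.88×√(1+1.3²) = 32.55 ft
R = A/P = 77.31/32.55 = 2.375 ft
S = (Q·n / (1.486·A·R^(2/3)))² = (246×0.029 / (1.486×77.31×1.780))² = 0.001217

0.00122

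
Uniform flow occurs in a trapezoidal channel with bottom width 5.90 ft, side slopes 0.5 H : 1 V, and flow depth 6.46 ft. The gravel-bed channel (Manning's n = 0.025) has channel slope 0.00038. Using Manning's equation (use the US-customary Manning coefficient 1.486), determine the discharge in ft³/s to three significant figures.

A = (b + z·y)·y = (5.90 + 0.5×6.46)×6.46 = 58.98 ft²
P = b + 2y√(1+z²) = 5.90 + 2×6.46×√(1+0.5²) = 20.34 ft
R = A/P = 58.98/20.34 = 2.899 ft
Q = (1.486/n)·A·R^(2/3)·S^(1/2) = (1.486/0.025) × 58.98 × 2.899^(2/3) × 0.00038^(1/2) = 138.9 ft³/s

139 ft³/s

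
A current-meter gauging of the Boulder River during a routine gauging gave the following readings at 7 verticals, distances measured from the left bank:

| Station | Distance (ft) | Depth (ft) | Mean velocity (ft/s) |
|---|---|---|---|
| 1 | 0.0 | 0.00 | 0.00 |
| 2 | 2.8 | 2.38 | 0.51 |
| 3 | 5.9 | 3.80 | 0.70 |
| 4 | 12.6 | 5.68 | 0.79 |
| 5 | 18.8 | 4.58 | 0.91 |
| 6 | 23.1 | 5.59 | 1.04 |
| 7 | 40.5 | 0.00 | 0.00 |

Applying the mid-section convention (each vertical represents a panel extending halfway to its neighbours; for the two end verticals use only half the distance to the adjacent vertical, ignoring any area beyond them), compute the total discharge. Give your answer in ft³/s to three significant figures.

131 ft³/s

w_2 = (5.9 − 0.0)/2 = 2.95 ft; q_2 = 0.51 × 2.38 × 2.95 = 3.581 ft³/s
w_3 = (12.6 − 2.8)/2 = 4.9 ft; q_3 = 0.70 × 3.80 × 4.9 = 13.03 ft³/s
w_4 = (18.8 − 5.9)/2 = 6.45 ft; q_4 = 0.79 × 5.68 × 6.45 = 28.94 ft³/s
w_5 = (23.1 − 12.6)/2 = 5.25 ft; q_5 = 0.91 × 4.58 × 5.25 = 21.88 ft³/s
w_6 = (40.5 − 18.8)/2 = 10.85 ft; q_6 = 1.04 × 5.59 × 10.85 = 63.08 ft³/s
Stations 1, 7 contribute zero (depth or velocity is 0).
Q = Σ qᵢ = 130.5 ft³/s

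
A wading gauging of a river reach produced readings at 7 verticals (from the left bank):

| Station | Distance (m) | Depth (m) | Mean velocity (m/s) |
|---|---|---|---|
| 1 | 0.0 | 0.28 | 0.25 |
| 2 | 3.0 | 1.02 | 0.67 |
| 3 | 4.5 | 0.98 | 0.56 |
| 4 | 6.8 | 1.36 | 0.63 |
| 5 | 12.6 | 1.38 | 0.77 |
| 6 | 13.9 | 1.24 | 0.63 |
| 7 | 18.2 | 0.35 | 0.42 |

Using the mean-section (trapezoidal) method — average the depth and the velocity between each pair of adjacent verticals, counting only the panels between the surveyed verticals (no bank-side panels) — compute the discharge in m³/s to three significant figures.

12.0 m³/s

Panel 1-2: Δb = 3 m, d̄ = (0.28+1.02)/2 = 0.65, v̄ = (0.25+0.67)/2 = 0.46 → q = 3×0.65×0.46 = 0.8970 m³/s
Panel 2-3: Δb = 1.5 m, d̄ = (1.02+0.98)/2 = 1, v̄ = (0.67+0.56)/2 = 0.615 → q = 1.5×1×0.615 = 0.9225 m³/s
Panel 3-4: Δb = 2.3 m, d̄ = (0.98+1.36)/2 = 1.17, v̄ = (0.56+0.63)/2 = 0.595 → q = 2.3×1.17×0.595 = 1.601 m³/s
Panel 4-5: Δb = 5.8 m, d̄ = (1.36+1.38)/2 = 1.37, v̄ = (0.63+0.77)/2 = 0.7 → q = 5.8×1.37×0.7 = 5.562 m³/s
Panel 5-6: Δb = 1.3 m, d̄ = (1.38+1.24)/2 = 1.31, v̄ = (0.77+0.63)/2 = 0.7 → q = 1.3×1.31×0.7 = 1.192 m³/s
Panel 6-7: Δb = 4.3 m, d̄ = (1.24+0.35)/2 = 0.795, v̄ = (0.63+0.42)/2 = 0.525 → q = 4.3×0.795×0.525 = 1.795 m³/s
Q = Σ q = 11.97 m³/s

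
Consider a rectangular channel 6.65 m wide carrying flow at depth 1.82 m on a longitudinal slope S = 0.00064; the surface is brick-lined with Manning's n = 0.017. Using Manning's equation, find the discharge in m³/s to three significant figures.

A = b·y = 6.65 × 1.82 = 12.10 m²
P = b + 2y = 6.65 + 2×1.82 = 10.29 m
R = A/P = 12.10/10.29 = 1.176 m
Q = (1/n)·A·R^(2/3)·S^(1/2) = (1/0.017) × 12.10 × 1.176^(2/3) × 0.00064^(1/2) = 20.07 m³/s

20.1 m³/s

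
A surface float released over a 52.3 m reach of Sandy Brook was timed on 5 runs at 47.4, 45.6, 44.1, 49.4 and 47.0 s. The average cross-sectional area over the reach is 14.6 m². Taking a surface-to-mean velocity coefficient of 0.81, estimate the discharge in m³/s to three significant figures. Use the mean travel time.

t̄ = (47.4 + 45.6 + 44.1 + 49.4 + 47.0) / 5 = 46.7 s
v_surface = L / t̄ = 52.3 / 46.7 = 1.120 m/s
v_mean = 0.81 × 1.120 = 0.9071 m/s
Q = A × v_mean = 14.6 × 0.9071 = 13.24 m³/s

13.2 m³/s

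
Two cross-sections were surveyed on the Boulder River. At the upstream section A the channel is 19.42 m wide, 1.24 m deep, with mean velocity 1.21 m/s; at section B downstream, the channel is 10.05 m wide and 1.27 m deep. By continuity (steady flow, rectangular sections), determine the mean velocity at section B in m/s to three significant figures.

Q = A₁V₁ = (19.42×1.24) × 1.21 = 29.14 m³/s
A₂ = 10.05 × 1.27 = 12.76 m²
V₂ = Q/A₂ = 29.14/12.76 = 2.283 m/s

2.28 m/s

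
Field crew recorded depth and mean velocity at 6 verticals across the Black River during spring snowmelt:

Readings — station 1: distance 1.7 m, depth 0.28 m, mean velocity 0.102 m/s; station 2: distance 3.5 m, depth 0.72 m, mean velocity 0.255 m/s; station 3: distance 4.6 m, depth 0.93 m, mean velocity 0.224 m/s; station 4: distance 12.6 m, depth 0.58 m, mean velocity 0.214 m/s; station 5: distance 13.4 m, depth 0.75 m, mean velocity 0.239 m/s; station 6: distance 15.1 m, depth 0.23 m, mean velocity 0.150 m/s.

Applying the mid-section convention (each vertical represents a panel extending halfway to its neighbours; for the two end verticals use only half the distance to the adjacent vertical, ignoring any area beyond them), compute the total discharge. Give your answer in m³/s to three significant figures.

2.04 m³/s

w_1 = (3.5 − 1.7)/2 = 0.9 m; q_1 = 0.102 × 0.28 × 0.9 = 0.02570 m³/s
w_2 = (4.6 − 1.7)/2 = 1.45 m; q_2 = 0.255 × 0.72 × 1.45 = 0.2662 m³/s
w_3 = (12.6 − 3.5)/2 = 4.55 m; q_3 = 0.224 × 0.93 × 4.55 = 0.9479 m³/s
w_4 = (13.4 − 4.6)/2 = 4.4 m; q_4 = 0.214 × 0.58 × 4.4 = 0.5461 m³/s
w_5 = (15.1 − 12.6)/2 = 1.25 m; q_5 = 0.239 × 0.75 × 1.25 = 0.2241 m³/s
w_6 = (15.1 − 13.4)/2 = 0.85 m; q_6 = 0.150 × 0.23 × 0.85 = 0.02933 m³/s
Q = Σ qᵢ = 2.039 m³/s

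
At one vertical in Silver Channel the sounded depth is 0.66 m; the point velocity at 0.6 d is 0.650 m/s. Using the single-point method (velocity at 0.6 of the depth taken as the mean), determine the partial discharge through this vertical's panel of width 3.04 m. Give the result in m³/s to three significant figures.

1.30 m³/s

v̄ = v₀.₆ = 0.650 m/s
q = v̄ × d × w = 0.6500 × 0.66 × 3.04 = 1.304 m³/s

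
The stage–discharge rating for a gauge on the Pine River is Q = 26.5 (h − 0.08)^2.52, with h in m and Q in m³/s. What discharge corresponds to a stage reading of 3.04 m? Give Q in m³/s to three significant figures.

408 m³/s

Q = 26.5 × (3.04 − 0.08)^2.52 = 26.5 × 2.96^2.52 = 408.2 m³/s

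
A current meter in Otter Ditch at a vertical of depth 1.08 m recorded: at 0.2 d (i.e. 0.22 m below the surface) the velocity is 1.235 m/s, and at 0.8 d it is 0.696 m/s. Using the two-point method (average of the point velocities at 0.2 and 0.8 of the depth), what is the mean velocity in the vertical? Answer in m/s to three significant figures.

0.966 m/s

v̄ = (1.235 + 0.696) / 2 = 0.9655 m/s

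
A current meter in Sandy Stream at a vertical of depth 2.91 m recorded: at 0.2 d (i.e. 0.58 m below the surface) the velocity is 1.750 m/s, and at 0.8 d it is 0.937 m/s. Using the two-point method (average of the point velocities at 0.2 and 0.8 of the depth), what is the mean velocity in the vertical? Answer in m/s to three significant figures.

1.34 m/s

v̄ = (1.750 + 0.937) / 2 = 1.344 m/s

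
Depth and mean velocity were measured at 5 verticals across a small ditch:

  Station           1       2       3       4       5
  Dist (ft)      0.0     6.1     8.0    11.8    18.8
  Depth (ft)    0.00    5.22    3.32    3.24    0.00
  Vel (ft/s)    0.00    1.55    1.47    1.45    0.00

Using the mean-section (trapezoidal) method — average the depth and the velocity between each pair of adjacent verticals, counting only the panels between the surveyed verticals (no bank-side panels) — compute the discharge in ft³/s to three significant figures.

51.0 ft³/s

Panel 1-2: Δb = 6.1 ft, d̄ = (0.00+5.22)/2 = 2.61, v̄ = (0.00+1.55)/2 = 0.775 → q = 6.1×2.61×0.775 = 12.34 ft³/s
Panel 2-3: Δb = 1.9 ft, d̄ = (5.22+3.32)/2 = 4.27, v̄ = (1.55+1.47)/2 = 1.51 → q = 1.9×4.27×1.51 = 12.25 ft³/s
Panel 3-4: Δb = 3.8 ft, d̄ = (3.32+3.24)/2 = 3.28, v̄ = (1.47+1.45)/2 = 1.46 → q = 3.8×3.28×1.46 = 18.20 ft³/s
Panel 4-5: Δb = 7 ft, d̄ = (3.24+0.00)/2 = 1.62, v̄ = (1.45+0.00)/2 = 0.725 → q = 7×1.62×0.725 = 8.222 ft³/s
Q = Σ q = 51.01 ft³/s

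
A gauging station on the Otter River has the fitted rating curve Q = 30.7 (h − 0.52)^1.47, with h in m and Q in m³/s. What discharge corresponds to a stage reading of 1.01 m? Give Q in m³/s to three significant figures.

Q = 30.7 × (1.01 − 0.52)^1.47 = 30.7 × 0.49^1.47 = 10.76 m³/s

10.8 m³/s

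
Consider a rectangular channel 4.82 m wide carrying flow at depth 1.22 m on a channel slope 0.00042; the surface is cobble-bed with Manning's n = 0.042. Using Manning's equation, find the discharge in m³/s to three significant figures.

2.49 m³/s

A = b·y = 4.82 × 1.22 = 5.880 m²
P = b + 2y = 4.82 + 2×1.22 = 7.260 m
R = A/P = 5.880/7.260 = 0.8100 m
Q = (1/n)·A·R^(2/3)·S^(1/2) = (1/0.042) × 5.880 × 0.8100^(2/3) × 0.00042^(1/2) = 2.493 m³/s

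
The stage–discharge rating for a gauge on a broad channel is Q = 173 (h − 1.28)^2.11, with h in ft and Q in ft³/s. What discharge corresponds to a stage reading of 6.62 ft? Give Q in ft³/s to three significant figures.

Q = 173 × (6.62 − 1.28)^2.11 = 173 × 5.34^2.11 = 5931 ft³/s

5930 ft³/s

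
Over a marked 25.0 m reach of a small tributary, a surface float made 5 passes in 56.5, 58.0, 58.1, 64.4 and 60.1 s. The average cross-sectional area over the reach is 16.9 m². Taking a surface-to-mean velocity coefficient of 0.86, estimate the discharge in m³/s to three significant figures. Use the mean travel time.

t̄ = (56.5 + 58.0 + 58.1 + 64.4 + 60.1) / 5 = 59.42 s
v_surface = L / t̄ = 25.0 / 59.42 = 0.4207 m/s
v_mean = 0.86 × 0.4207 = 0.3618 m/s
Q = A × v_mean = 16.9 × 0.3618 = 6.115 m³/s

6.11 m³/s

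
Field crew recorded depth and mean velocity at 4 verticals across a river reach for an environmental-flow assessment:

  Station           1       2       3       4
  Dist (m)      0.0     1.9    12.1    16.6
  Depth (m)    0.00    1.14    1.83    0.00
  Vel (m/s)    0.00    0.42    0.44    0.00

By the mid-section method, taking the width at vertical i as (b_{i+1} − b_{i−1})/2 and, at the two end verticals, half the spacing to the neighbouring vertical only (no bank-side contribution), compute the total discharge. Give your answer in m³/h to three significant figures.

31700 m³/h

w_2 = (12.1 − 0.0)/2 = 6.05 m; q_2 = 0.42 × 1.14 × 6.05 = 2.897 m³/s
w_3 = (16.6 − 1.9)/2 = 7.35 m; q_3 = 0.44 × 1.83 × 7.35 = 5.918 m³/s
Stations 1, 4 contribute zero (depth or velocity is 0).
Q = Σ qᵢ = 8.815 m³/s
= 8.815 × 3600 = 31730 m³/h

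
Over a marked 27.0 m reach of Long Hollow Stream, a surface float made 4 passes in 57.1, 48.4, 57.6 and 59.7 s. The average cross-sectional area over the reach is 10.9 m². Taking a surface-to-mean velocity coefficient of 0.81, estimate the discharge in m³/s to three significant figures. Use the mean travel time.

t̄ = (57.1 + 48.4 + 57.6 + 59.7) / 4 = 55.7 s
v_surface = L / t̄ = 27.0 / 55.7 = 0.4847 m/s
v_mean = 0.81 × 0.4847 = 0.3926 m/s
Q = A × v_mean = 10.9 × 0.3926 = 4.280 m³/s

4.28 m³/s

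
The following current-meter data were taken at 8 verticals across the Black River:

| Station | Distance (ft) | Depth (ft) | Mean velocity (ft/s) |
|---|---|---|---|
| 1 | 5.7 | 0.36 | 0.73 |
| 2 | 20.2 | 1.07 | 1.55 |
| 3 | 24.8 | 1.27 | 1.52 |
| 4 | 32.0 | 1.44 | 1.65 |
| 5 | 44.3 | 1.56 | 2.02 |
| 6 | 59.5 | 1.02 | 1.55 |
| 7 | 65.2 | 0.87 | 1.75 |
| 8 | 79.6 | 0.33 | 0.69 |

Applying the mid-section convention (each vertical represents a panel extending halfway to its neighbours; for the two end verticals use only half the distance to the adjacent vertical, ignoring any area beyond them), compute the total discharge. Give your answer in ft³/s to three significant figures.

w_1 = (20.2 − 5.7)/2 = 7.25 ft; q_1 = 0.73 × 0.36 × 7.25 = 1.905 ft³/s
w_2 = (24.8 − 5.7)/2 = 9.55 ft; q_2 = 1.55 × 1.07 × 9.55 = 15.84 ft³/s
w_3 = (32.0 − 20.2)/2 = 5.9 ft; q_3 = 1.52 × 1.27 × 5.9 = 11.39 ft³/s
w_4 = (44.3 − 24.8)/2 = 9.75 ft; q_4 = 1.65 × 1.44 × 9.75 = 23.17 ft³/s
w_5 = (59.5 − 32.0)/2 = 13.75 ft; q_5 = 2.02 × 1.56 × 13.75 = 43.33 ft³/s
w_6 = (65.2 − 44.3)/2 = 10.45 ft; q_6 = 1.55 × 1.02 × 10.45 = 16.52 ft³/s
w_7 = (79.6 − 59.5)/2 = 10.05 ft; q_7 = 1.75 × 0.87 × 10.05 = 15.30 ft³/s
w_8 = (79.6 − 65.2)/2 = 7.2 ft; q_8 = 0.69 × 0.33 × 7.2 = 1.639 ft³/s
Q = Σ qᵢ = 129.1 ft³/s

129 ft³/s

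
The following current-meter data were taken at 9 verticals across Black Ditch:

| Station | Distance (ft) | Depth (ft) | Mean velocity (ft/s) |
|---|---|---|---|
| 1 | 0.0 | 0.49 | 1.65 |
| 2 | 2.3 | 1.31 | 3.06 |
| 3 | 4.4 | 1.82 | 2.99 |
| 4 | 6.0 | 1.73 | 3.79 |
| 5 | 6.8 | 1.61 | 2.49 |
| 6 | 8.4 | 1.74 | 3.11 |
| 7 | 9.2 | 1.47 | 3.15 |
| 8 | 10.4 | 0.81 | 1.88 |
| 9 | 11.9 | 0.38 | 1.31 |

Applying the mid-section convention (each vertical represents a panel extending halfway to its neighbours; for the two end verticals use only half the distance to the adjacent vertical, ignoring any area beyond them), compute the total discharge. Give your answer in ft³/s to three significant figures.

46.0 ft³/s

w_1 = (2.3 − 0.0)/2 = 1.15 ft; q_1 = 1.65 × 0.49 × 1.15 = 0.9298 ft³/s
w_2 = (4.4 − 0.0)/2 = 2.2 ft; q_2 = 3.06 × 1.31 × 2.2 = 8.819 ft³/s
w_3 = (6.0 − 2.3)/2 = 1.85 ft; q_3 = 2.99 × 1.82 × 1.85 = 10.07 ft³/s
w_4 = (6.8 − 4.4)/2 = 1.2 ft; q_4 = 3.79 × 1.73 × 1.2 = 7.868 ft³/s
w_5 = (8.4 − 6.0)/2 = 1.2 ft; q_5 = 2.49 × 1.61 × 1.2 = 4.811 ft³/s
w_6 = (9.2 − 6.8)/2 = 1.2 ft; q_6 = 3.11 × 1.74 × 1.2 = 6.494 ft³/s
w_7 = (10.4 − 8.4)/2 = 1 ft; q_7 = 3.15 × 1.47 × 1 = 4.631 ft³/s
w_8 = (11.9 − 9.2)/2 = 1.35 ft; q_8 = 1.88 × 0.81 × 1.35 = 2.056 ft³/s
w_9 = (11.9 − 10.4)/2 = 0.75 ft; q_9 = 1.31 × 0.38 × 0.75 = 0.3734 ft³/s
Q = Σ qᵢ = 46.05 ft³/s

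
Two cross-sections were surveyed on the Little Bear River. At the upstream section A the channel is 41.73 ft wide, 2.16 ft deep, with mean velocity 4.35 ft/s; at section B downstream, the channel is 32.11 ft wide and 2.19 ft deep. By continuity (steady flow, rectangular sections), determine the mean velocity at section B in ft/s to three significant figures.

Q = A₁V₁ = (41.73×2.16) × 4.35 = 392.1 ft³/s
A₂ = 32.11 × 2.19 = 70.32 ft²
V₂ = Q/A₂ = 392.1/70.32 = 5.576 ft/s

5.58 ft/s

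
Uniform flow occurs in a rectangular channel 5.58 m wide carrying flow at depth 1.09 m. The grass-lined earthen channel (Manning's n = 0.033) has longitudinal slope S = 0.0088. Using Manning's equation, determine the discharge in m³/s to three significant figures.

14.7 m³/s

A = b·y = 5.58 × 1.09 = 6.082 m²
P = b + 2y = 5.58 + 2×1.09 = 7.760 m
R = A/P = 6.082/7.760 = 0.7838 m
Q = (1/n)·A·R^(2/3)·S^(1/2) = (1/0.033) × 6.082 × 0.7838^(2/3) × 0.0088^(1/2) = 14.70 m³/s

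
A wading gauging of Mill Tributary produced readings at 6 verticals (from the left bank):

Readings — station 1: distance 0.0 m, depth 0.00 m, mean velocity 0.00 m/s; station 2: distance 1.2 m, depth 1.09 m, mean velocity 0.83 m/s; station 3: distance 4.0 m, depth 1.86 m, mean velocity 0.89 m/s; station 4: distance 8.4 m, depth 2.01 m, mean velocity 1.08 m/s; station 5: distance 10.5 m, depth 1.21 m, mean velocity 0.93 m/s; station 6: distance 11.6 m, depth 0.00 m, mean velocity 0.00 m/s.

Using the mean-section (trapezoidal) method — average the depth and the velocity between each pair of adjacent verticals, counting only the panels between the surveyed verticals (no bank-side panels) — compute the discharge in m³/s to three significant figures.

15.9 m³/s

Panel 1-2: Δb = 1.2 m, d̄ = (0.00+1.09)/2 = 0.545, v̄ = (0.00+0.83)/2 = 0.415 → q = 1.2×0.545×0.415 = 0.2714 m³/s
Panel 2-3: Δb = 2.8 m, d̄ = (1.09+1.86)/2 = 1.475, v̄ = (0.83+0.89)/2 = 0.86 → q = 2.8×1.475×0.86 = 3.552 m³/s
Panel 3-4: Δb = 4.4 m, d̄ = (1.86+2.01)/2 = 1.935, v̄ = (0.89+1.08)/2 = 0.985 → q = 4.4×1.935×0.985 = 8.386 m³/s
Panel 4-5: Δb = 2.1 m, d̄ = (2.01+1.21)/2 = 1.61, v̄ = (1.08+0.93)/2 = 1.005 → q = 2.1×1.61×1.005 = 3.398 m³/s
Panel 5-6: Δb = 1.1 m, d̄ = (1.21+0.00)/2 = 0.605, v̄ = (0.93+0.00)/2 = 0.465 → q = 1.1×0.605×0.465 = 0.3095 m³/s
Q = Σ q = 15.92 m³/s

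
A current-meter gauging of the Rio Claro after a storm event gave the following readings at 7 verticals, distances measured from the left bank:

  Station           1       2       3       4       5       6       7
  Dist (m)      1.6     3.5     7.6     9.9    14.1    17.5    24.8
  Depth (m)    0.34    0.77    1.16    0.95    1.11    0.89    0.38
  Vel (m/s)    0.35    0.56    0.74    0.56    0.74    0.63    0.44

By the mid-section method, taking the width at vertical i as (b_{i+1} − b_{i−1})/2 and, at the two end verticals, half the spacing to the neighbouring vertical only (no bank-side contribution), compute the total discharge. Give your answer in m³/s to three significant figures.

w_1 = (3.5 − 1.6)/2 = 0.95 m; q_1 = 0.35 × 0.34 × 0.95 = 0.1131 m³/s
w_2 = (7.6 − 1.6)/2 = 3 m; q_2 = 0.56 × 0.77 × 3 = 1.294 m³/s
w_3 = (9.9 − 3.5)/2 = 3.2 m; q_3 = 0.74 × 1.16 × 3.2 = 2.747 m³/s
w_4 = (14.1 − 7.6)/2 = 3.25 m; q_4 = 0.56 × 0.95 × 3.25 = 1.729 m³/s
w_5 = (17.5 − 9.9)/2 = 3.8 m; q_5 = 0.74 × 1.11 × 3.8 = 3.121 m³/s
w_6 = (24.8 − 14.1)/2 = 5.35 m; q_6 = 0.63 × 0.89 × 5.35 = 3.000 m³/s
w_7 = (24.8 − 17.5)/2 = 3.65 m; q_7 = 0.44 × 0.38 × 3.65 = 0.6103 m³/s
Q = Σ qᵢ = 12.61 m³/s

12.6 m³/s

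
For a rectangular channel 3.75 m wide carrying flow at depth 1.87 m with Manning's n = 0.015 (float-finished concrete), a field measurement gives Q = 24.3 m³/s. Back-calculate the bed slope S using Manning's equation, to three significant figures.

0.00295

A = b·y = 3.75 × 1.87 = 7.013 m²
P = b + 2y = 3.75 + 2×1.87 = 7.490 m
R = A/P = 7.013/7.490 = 0.9362 m
S = (Q·n / (1·A·R^(2/3)))² = (24.3×0.015 / (1×7.013×0.9570))² = 0.002950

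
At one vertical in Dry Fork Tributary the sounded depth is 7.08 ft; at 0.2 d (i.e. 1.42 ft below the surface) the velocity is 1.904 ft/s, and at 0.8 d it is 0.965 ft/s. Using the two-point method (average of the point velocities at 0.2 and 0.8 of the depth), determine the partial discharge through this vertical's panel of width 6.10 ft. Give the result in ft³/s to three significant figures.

62.0 ft³/s

v̄ = (1.904 + 0.965) / 2 = 1.435 ft/s
q = v̄ × d × w = 1.435 × 7.08 × 6.10 = 61.95 ft³/s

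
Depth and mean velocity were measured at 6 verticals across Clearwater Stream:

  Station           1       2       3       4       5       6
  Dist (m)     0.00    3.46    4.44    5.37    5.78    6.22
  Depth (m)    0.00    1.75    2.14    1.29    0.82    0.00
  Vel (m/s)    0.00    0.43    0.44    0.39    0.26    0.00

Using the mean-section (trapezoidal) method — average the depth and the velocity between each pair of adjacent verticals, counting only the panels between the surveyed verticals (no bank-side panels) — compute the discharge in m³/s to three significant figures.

2.31 m³/s

Panel 1-2: Δb = 3.46 m, d̄ = (0.00+1.75)/2 = 0.875, v̄ = (0.00+0.43)/2 = 0.215 → q = 3.46×0.875×0.215 = 0.6509 m³/s
Panel 2-3: Δb = 0.98 m, d̄ = (1.75+2.14)/2 = 1.945, v̄ = (0.43+0.44)/2 = 0.435 → q = 0.98×1.945×0.435 = 0.8292 m³/s
Panel 3-4: Δb = 0.93 m, d̄ = (2.14+1.29)/2 = 1.715, v̄ = (0.44+0.39)/2 = 0.415 → q = 0.93×1.715×0.415 = 0.6619 m³/s
Panel 4-5: Δb = 0.41 m, d̄ = (1.29+0.82)/2 = 1.055, v̄ = (0.39+0.26)/2 = 0.325 → q = 0.41×1.055×0.325 = 0.1406 m³/s
Panel 5-6: Δb = 0.44 m, d̄ = (0.82+0.00)/2 = 0.41, v̄ = (0.26+0.00)/2 = 0.13 → q = 0.44×0.41×0.13 = 0.02345 m³/s
Q = Σ q = 2.306 m³/s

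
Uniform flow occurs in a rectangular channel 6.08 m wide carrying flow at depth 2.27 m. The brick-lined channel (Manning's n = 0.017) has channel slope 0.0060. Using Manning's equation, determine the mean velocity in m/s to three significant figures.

A = b·y = 6.08 × 2.27 = 13.80 m²
P = b + 2y = 6.08 + 2×2.27 = 10.62 m
R = A/P = 13.80/10.62 = 1.300 m
Q = (1/n)·A·R^(2/3)·S^(1/2) = (1/0.017) × 13.80 × 1.300^(2/3) × 0.0060^(1/2) = 74.89 m³/s
V = Q/A = 74.89/13.80 = 5.426 m/s

5.43 m/s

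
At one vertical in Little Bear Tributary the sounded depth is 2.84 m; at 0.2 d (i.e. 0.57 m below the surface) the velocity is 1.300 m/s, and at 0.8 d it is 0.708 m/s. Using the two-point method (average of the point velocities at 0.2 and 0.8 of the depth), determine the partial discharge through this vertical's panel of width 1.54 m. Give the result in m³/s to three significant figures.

4.39 m³/s

v̄ = (1.300 + 0.708) / 2 = 1.004 m/s
q = v̄ × d × w = 1.004 × 2.84 × 1.54 = 4.391 m³/s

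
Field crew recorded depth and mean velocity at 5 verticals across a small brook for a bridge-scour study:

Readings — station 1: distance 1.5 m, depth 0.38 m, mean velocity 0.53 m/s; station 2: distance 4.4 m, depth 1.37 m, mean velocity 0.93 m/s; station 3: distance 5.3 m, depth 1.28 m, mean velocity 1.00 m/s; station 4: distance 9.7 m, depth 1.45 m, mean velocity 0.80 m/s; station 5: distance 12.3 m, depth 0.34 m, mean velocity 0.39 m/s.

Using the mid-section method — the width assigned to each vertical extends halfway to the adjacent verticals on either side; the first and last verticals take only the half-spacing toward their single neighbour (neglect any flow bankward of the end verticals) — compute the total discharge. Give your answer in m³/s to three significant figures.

10.3 m³/s

w_1 = (4.4 − 1.5)/2 = 1.45 m; q_1 = 0.53 × 0.38 × 1.45 = 0.2920 m³/s
w_2 = (5.3 − 1.5)/2 = 1.9 m; q_2 = 0.93 × 1.37 × 1.9 = 2.421 m³/s
w_3 = (9.7 − 4.4)/2 = 2.65 m; q_3 = 1.00 × 1.28 × 2.65 = 3.392 m³/s
w_4 = (12.3 − 5.3)/2 = 3.5 m; q_4 = 0.80 × 1.45 × 3.5 = 4.060 m³/s
w_5 = (12.3 − 9.7)/2 = 1.3 m; q_5 = 0.39 × 0.34 × 1.3 = 0.1724 m³/s
Q = Σ qᵢ = 10.34 m³/s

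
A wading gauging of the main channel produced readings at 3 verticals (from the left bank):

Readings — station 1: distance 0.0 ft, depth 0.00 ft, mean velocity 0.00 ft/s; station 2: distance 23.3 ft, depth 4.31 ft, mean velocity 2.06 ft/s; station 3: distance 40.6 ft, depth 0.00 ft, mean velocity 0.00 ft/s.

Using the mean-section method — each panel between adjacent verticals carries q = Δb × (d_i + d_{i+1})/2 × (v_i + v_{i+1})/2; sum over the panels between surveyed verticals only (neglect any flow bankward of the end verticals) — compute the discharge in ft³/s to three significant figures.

Panel 1-2: Δb = 23.3 ft, d̄ = (0.00+4.31)/2 = 2.155, v̄ = (0.00+2.06)/2 = 1.03 → q = 23.3×2.155×1.03 = 51.72 ft³/s
Panel 2-3: Δb = 17.3 ft, d̄ = (4.31+0.00)/2 = 2.155, v̄ = (2.06+0.00)/2 = 1.03 → q = 17.3×2.155×1.03 = 38.40 ft³/s
Q = Σ q = 90.12 ft³/s

90.1 ft³/s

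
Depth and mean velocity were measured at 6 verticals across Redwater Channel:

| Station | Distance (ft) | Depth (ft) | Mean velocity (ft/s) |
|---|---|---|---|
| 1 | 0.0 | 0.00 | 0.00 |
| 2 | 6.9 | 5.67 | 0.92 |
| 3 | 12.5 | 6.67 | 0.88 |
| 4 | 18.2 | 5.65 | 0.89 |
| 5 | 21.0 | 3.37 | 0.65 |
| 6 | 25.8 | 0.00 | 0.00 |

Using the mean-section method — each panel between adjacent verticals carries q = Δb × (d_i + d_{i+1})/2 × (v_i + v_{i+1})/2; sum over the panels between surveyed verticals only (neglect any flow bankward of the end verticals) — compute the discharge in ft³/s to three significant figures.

83.5 ft³/s

Panel 1-2: Δb = 6.9 ft, d̄ = (0.00+5.67)/2 = 2.835, v̄ = (0.00+0.92)/2 = 0.46 → q = 6.9×2.835×0.46 = 8.998 ft³/s
Panel 2-3: Δb = 5.6 ft, d̄ = (5.67+6.67)/2 = 6.17, v̄ = (0.92+0.88)/2 = 0.9 → q = 5.6×6.17×0.9 = 31.10 ft³/s
Panel 3-4: Δb = 5.7 ft, d̄ = (6.67+5.65)/2 = 6.16, v̄ = (0.88+0.89)/2 = 0.885 → q = 5.7×6.16×0.885 = 31.07 ft³/s
Panel 4-5: Δb = 2.8 ft, d̄ = (5.65+3.37)/2 = 4.51, v̄ = (0.89+0.65)/2 = 0.77 → q = 2.8×4.51×0.77 = 9.724 ft³/s
Panel 5-6: Δb = 4.8 ft, d̄ = (3.37+0.00)/2 = 1.685, v̄ = (0.65+0.00)/2 = 0.325 → q = 4.8×1.685×0.325 = 2.629 ft³/s
Q = Σ q = 83.52 ft³/s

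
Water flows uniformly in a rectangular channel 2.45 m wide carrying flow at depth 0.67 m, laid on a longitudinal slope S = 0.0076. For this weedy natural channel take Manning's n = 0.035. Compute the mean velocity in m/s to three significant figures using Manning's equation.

1.43 m/s

A = b·y = 2.45 × 0.67 = 1.642 m²
P = b + 2y = 2.45 + 2×0.67 = 3.790 m
R = A/P = 1.642/3.790 = 0.4331 m
Q = (1/n)·A·R^(2/3)·S^(1/2) = (1/0.035) × 1.642 × 0.4331^(2/3) × 0.0076^(1/2) = 2.341 m³/s
V = Q/A = 2.341/1.642 = 1.426 m/s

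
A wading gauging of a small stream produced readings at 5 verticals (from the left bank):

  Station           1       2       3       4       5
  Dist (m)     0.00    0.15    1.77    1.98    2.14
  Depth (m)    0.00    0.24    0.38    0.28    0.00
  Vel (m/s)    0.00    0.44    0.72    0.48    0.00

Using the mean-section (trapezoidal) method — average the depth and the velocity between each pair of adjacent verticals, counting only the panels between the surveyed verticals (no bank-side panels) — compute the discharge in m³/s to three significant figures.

0.342 m³/s

Panel 1-2: Δb = 0.15 m, d̄ = (0.00+0.24)/2 = 0.12, v̄ = (0.00+0.44)/2 = 0.22 → q = 0.15×0.12×0.22 = 0.003960 m³/s
Panel 2-3: Δb = 1.62 m, d̄ = (0.24+0.38)/2 = 0.31, v̄ = (0.44+0.72)/2 = 0.58 → q = 1.62×0.31×0.58 = 0.2913 m³/s
Panel 3-4: Δb = 0.21 m, d̄ = (0.38+0.28)/2 = 0.33, v̄ = (0.72+0.48)/2 = 0.6 → q = 0.21×0.33×0.6 = 0.04158 m³/s
Panel 4-5: Δb = 0.16 m, d̄ = (0.28+0.00)/2 = 0.14, v̄ = (0.48+0.00)/2 = 0.24 → q = 0.16×0.14×0.24 = 0.005376 m³/s
Q = Σ q = 0.3422 m³/s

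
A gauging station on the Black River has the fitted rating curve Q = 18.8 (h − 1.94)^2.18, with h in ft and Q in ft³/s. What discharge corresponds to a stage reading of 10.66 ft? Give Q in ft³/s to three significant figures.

2110 ft³/s

Q = 18.8 × (10.66 − 1.94)^2.18 = 18.8 × 8.72^2.18 = 2111 ft³/s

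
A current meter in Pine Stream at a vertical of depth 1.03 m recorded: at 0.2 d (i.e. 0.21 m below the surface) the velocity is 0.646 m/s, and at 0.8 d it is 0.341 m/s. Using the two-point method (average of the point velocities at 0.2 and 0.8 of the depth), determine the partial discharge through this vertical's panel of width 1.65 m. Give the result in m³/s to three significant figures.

0.839 m³/s

v̄ = (0.646 + 0.341) / 2 = 0.4935 m/s
q = v̄ × d × w = 0.4935 × 1.03 × 1.65 = 0.8387 m³/s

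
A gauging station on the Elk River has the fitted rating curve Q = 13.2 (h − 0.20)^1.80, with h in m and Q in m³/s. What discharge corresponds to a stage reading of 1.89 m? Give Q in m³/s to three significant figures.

Q = 13.2 × (1.89 − 0.20)^1.80 = 13.2 × 1.69^1.80 = 33.94 m³/s

33.9 m³/s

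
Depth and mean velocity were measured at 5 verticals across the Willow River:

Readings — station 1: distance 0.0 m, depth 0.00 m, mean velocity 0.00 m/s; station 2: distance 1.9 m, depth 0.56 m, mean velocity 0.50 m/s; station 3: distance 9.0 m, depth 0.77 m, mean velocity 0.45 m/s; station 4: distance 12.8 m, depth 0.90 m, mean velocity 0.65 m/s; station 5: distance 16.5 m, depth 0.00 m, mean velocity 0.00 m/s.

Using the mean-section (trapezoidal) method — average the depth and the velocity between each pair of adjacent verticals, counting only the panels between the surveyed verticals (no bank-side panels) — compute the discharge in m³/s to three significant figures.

4.66 m³/s

Panel 1-2: Δb = 1.9 m, d̄ = (0.00+0.56)/2 = 0.28, v̄ = (0.00+0.50)/2 = 0.25 → q = 1.9×0.28×0.25 = 0.1330 m³/s
Panel 2-3: Δb = 7.1 m, d̄ = (0.56+0.77)/2 = 0.665, v̄ = (0.50+0.45)/2 = 0.475 → q = 7.1×0.665×0.475 = 2.243 m³/s
Panel 3-4: Δb = 3.8 m, d̄ = (0.77+0.90)/2 = 0.835, v̄ = (0.45+0.65)/2 = 0.55 → q = 3.8×0.835×0.55 = 1.745 m³/s
Panel 4-5: Δb = 3.7 m, d̄ = (0.90+0.00)/2 = 0.45, v̄ = (0.65+0.00)/2 = 0.325 → q = 3.7×0.45×0.325 = 0.5411 m³/s
Q = Σ q = 4.662 m³/s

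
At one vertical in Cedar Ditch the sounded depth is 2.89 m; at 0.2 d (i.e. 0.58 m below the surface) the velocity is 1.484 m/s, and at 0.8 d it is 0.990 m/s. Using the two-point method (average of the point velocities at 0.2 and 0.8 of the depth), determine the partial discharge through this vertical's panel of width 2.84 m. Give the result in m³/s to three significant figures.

10.2 m³/s

v̄ = (1.484 + 0.990) / 2 = 1.237 m/s
q = v̄ × d × w = 1.237 × 2.89 × 2.84 = 10.15 m³/s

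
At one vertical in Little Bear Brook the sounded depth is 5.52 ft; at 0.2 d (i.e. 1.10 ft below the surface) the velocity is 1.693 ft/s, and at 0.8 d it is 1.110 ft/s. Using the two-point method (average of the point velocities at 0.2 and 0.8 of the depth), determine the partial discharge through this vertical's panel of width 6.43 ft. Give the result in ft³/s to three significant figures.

49.7 ft³/s

v̄ = (1.693 + 1.110) / 2 = 1.402 ft/s
q = v̄ × d × w = 1.402 × 5.52 × 6.43 = 49.74 ft³/s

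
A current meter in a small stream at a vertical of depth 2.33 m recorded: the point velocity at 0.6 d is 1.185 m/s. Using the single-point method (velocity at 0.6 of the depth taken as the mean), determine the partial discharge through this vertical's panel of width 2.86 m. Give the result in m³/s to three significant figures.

v̄ = v₀.₆ = 1.185 m/s
q = v̄ × d × w = 1.185 × 2.33 × 2.86 = 7.897 m³/s

7.90 m³/s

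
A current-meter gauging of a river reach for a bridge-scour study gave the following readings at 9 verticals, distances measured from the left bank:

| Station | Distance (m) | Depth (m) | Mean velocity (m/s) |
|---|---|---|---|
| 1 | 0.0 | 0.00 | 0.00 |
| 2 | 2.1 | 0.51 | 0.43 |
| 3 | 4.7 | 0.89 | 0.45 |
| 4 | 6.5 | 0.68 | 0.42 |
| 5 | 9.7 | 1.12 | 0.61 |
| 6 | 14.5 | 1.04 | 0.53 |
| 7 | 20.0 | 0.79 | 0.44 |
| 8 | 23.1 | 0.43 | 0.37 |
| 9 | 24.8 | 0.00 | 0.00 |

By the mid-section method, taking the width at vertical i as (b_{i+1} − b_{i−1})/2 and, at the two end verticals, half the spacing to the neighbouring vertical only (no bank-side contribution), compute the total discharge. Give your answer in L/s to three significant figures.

9560 L/s

w_2 = (4.7 − 0.0)/2 = 2.35 m; q_2 = 0.43 × 0.51 × 2.35 = 0.5154 m³/s
w_3 = (6.5 − 2.1)/2 = 2.2 m; q_3 = 0.45 × 0.89 × 2.2 = 0.8811 m³/s
w_4 = (9.7 − 4.7)/2 = 2.5 m; q_4 = 0.42 × 0.68 × 2.5 = 0.7140 m³/s
w_5 = (14.5 − 6.5)/2 = 4 m; q_5 = 0.61 × 1.12 × 4 = 2.733 m³/s
w_6 = (20.0 − 9.7)/2 = 5.15 m; q_6 = 0.53 × 1.04 × 5.15 = 2.839 m³/s
w_7 = (23.1 − 14.5)/2 = 4.3 m; q_7 = 0.44 × 0.79 × 4.3 = 1.495 m³/s
w_8 = (24.8 − 20.0)/2 = 2.4 m; q_8 = 0.37 × 0.43 × 2.4 = 0.3818 m³/s
Stations 1, 9 contribute zero (depth or velocity is 0).
Q = Σ qᵢ = 9.558 m³/s
= 9.558 × 1000 = 9558 L/s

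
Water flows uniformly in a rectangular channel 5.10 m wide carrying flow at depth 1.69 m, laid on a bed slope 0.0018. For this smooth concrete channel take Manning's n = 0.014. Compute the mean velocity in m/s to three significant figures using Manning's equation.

A = b·y = 5.10 × 1.69 = 8.619 m²
P = b + 2y = 5.10 + 2×1.69 = 8.480 m
R = A/P = 8.619/8.480 = 1.016 m
Q = (1/n)·A·R^(2/3)·S^(1/2) = (1/0.014) × 8.619 × 1.016^(2/3) × 0.0018^(1/2) = 26.40 m³/s
V = Q/A = 26.40/8.619 = 3.063 m/s

3.06 m/s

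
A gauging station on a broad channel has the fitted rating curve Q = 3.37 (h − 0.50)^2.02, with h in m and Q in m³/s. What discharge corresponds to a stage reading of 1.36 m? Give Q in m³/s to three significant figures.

2.48 m³/s

Q = 3.37 × (1.36 − 0.50)^2.02 = 3.37 × 0.86^2.02 = 2.485 m³/s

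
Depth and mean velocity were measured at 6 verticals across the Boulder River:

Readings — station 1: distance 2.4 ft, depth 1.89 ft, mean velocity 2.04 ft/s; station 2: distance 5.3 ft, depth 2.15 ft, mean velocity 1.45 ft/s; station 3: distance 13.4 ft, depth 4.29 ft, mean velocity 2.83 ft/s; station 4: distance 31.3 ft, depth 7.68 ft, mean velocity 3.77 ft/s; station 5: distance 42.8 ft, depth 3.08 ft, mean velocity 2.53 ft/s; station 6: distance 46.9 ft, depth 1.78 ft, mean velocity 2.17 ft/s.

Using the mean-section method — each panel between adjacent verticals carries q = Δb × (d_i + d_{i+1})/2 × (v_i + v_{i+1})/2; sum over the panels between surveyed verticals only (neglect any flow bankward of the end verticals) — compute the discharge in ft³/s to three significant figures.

638 ft³/s

Panel 1-2: Δb = 2.9 ft, d̄ = (1.89+2.15)/2 = 2.02, v̄ = (2.04+1.45)/2 = 1.745 → q = 2.9×2.02×1.745 = 10.22 ft³/s
Panel 2-3: Δb = 8.1 ft, d̄ = (2.15+4.29)/2 = 3.22, v̄ = (1.45+2.83)/2 = 2.14 → q = 8.1×3.22×2.14 = 55.82 ft³/s
Panel 3-4: Δb = 17.9 ft, d̄ = (4.29+7.68)/2 = 5.985, v̄ = (2.83+3.77)/2 = 3.3 → q = 17.9×5.985×3.3 = 353.5 ft³/s
Panel 4-5: Δb = 11.5 ft, d̄ = (7.68+3.08)/2 = 5.38, v̄ = (3.77+2.53)/2 = 3.15 → q = 11.5×5.38×3.15 = 194.9 ft³/s
Panel 5-6: Δb = 4.1 ft, d̄ = (3.08+1.78)/2 = 2.43, v̄ = (2.53+2.17)/2 = 2.35 → q = 4.1×2.43×2.35 = 23.41 ft³/s
Q = Σ q = 637.9 ft³/s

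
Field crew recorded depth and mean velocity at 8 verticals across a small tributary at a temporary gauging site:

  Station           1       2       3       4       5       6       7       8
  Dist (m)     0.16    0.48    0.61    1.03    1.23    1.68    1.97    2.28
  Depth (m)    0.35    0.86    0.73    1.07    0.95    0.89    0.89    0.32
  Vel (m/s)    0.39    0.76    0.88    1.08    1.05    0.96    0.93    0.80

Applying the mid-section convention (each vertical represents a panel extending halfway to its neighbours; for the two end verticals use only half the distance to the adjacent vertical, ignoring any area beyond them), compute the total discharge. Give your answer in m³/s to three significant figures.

1.63 m³/s

w_1 = (0.48 − 0.16)/2 = 0.16 m; q_1 = 0.39 × 0.35 × 0.16 = 0.02184 m³/s
w_2 = (0.61 − 0.16)/2 = 0.225 m; q_2 = 0.76 × 0.86 × 0.225 = 0.1471 m³/s
w_3 = (1.03 − 0.48)/2 = 0.275 m; q_3 = 0.88 × 0.73 × 0.275 = 0.1767 m³/s
w_4 = (1.23 − 0.61)/2 = 0.31 m; q_4 = 1.08 × 1.07 × 0.31 = 0.3582 m³/s
w_5 = (1.68 − 1.03)/2 = 0.325 m; q_5 = 1.05 × 0.95 × 0.325 = 0.3242 m³/s
w_6 = (1.97 − 1.23)/2 = 0.37 m; q_6 = 0.96 × 0.89 × 0.37 = 0.3161 m³/s
w_7 = (2.28 − 1.68)/2 = 0.3 m; q_7 = 0.93 × 0.89 × 0.3 = 0.2483 m³/s
w_8 = (2.28 − 1.97)/2 = 0.155 m; q_8 = 0.80 × 0.32 × 0.155 = 0.03968 m³/s
Q = Σ qᵢ = 1.632 m³/s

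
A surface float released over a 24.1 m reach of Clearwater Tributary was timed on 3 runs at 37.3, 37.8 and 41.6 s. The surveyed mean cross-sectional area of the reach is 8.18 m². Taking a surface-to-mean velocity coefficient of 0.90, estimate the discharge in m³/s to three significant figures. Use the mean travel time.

t̄ = (37.3 + 37.8 + 41.6) / 3 = 38.9 s
v_surface = L / t̄ = 24.1 / 38.9 = 0.6195 m/s
v_mean = 0.90 × 0.6195 = 0.5576 m/s
Q = A × v_mean = 8.18 × 0.5576 = 4.561 m³/s

4.56 m³/s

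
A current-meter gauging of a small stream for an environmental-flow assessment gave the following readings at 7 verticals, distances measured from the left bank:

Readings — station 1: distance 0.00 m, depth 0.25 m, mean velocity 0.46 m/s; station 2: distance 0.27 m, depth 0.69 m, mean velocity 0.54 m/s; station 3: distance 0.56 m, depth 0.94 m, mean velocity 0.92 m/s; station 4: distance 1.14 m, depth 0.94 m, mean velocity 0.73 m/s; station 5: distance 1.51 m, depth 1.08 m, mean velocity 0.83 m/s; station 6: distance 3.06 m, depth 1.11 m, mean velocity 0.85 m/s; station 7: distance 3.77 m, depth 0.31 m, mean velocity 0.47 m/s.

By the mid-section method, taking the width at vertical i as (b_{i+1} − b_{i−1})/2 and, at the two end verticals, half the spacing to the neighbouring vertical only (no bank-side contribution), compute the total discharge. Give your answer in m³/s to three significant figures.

w_1 = (0.27 − 0.00)/2 = 0.135 m; q_1 = 0.46 × 0.25 × 0.135 = 0.01553 m³/s
w_2 = (0.56 − 0.00)/2 = 0.28 m; q_2 = 0.54 × 0.69 × 0.28 = 0.1043 m³/s
w_3 = (1.14 − 0.27)/2 = 0.435 m; q_3 = 0.92 × 0.94 × 0.435 = 0.3762 m³/s
w_4 = (1.51 − 0.56)/2 = 0.475 m; q_4 = 0.73 × 0.94 × 0.475 = 0.3259 m³/s
w_5 = (3.06 − 1.14)/2 = 0.96 m; q_5 = 0.83 × 1.08 × 0.96 = 0.8605 m³/s
w_6 = (3.77 − 1.51)/2 = 1.13 m; q_6 = 0.85 × 1.11 × 1.13 = 1.066 m³/s
w_7 = (3.77 − 3.06)/2 = 0.355 m; q_7 = 0.47 × 0.31 × 0.355 = 0.05172 m³/s
Q = Σ qᵢ = 2.800 m³/s

2.80 m³/s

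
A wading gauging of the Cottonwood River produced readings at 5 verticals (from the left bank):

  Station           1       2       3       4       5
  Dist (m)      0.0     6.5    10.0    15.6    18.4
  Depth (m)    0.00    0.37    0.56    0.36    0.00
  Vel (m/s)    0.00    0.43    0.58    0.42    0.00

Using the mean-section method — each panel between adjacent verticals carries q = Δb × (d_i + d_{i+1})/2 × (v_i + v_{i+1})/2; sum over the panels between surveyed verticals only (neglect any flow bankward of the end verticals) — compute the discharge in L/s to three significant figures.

Panel 1-2: Δb = 6.5 m, d̄ = (0.00+0.37)/2 = 0.185, v̄ = (0.00+0.43)/2 = 0.215 → q = 6.5×0.185×0.215 = 0.2585 m³/s
Panel 2-3: Δb = 3.5 m, d̄ = (0.37+0.56)/2 = 0.465, v̄ = (0.43+0.58)/2 = 0.505 → q = 3.5×0.465×0.505 = 0.8219 m³/s
Panel 3-4: Δb = 5.6 m, d̄ = (0.56+0.36)/2 = 0.46, v̄ = (0.58+0.42)/2 = 0.5 → q = 5.6×0.46×0.5 = 1.288 m³/s
Panel 4-5: Δb = 2.8 m, d̄ = (0.36+0.00)/2 = 0.18, v̄ = (0.42+0.00)/2 = 0.21 → q = 2.8×0.18×0.21 = 0.1058 m³/s
Q = Σ q = 2.474 m³/s
= 2.474 × 1000 = 2474 L/s

2470 L/s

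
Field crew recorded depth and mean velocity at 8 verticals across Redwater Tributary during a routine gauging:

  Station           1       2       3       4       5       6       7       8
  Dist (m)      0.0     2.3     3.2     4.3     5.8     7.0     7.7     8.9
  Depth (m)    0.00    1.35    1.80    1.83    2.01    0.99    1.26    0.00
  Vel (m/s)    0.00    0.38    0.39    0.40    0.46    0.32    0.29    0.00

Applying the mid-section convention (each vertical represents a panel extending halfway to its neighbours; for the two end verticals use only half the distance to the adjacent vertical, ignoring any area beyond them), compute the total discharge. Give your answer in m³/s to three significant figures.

w_2 = (3.2 − 0.0)/2 = 1.6 m; q_2 = 0.38 × 1.35 × 1.6 = 0.8208 m³/s
w_3 = (4.3 − 2.3)/2 = 1 m; q_3 = 0.39 × 1.80 × 1 = 0.7020 m³/s
w_4 = (5.8 − 3.2)/2 = 1.3 m; q_4 = 0.40 × 1.83 × 1.3 = 0.9516 m³/s
w_5 = (7.0 − 4.3)/2 = 1.35 m; q_5 = 0.46 × 2.01 × 1.35 = 1.248 m³/s
w_6 = (7.7 − 5.8)/2 = 0.95 m; q_6 = 0.32 × 0.99 × 0.95 = 0.3010 m³/s
w_7 = (8.9 − 7.0)/2 = 0.95 m; q_7 = 0.29 × 1.26 × 0.95 = 0.3471 m³/s
Stations 1, 8 contribute zero (depth or velocity is 0).
Q = Σ qᵢ = 4.371 m³/s

4.37 m³/s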